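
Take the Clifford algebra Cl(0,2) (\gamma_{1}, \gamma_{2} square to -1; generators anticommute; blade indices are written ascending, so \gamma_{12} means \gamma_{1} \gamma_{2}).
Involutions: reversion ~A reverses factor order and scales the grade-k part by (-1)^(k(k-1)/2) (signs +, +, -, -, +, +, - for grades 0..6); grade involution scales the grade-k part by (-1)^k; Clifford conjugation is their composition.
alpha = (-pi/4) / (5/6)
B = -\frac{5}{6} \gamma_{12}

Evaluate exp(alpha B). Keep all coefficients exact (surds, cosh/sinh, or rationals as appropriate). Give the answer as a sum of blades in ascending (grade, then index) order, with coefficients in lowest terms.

B^2 = (-\frac{5}{6})^2*(\gamma_{12})^2 = \frac{25}{36}*(-1) = -\frac{25}{36} (a basis 2-blade squares to minus the product of its generators' squares).
B^2 = -\frac{25}{36} — a negative square means the series sums to a rotation: l = \frac{5}{6}, alpha*l = - \frac{\pi}{4}, so exp(alpha B) = cos(- \frac{\pi}{4}) + (sin(- \frac{\pi}{4})/(\frac{5}{6}))*B = \frac{\sqrt{2}}{2} + (- \frac{3 \sqrt{2}}{5})*B.
Answer: \frac{\sqrt{2}}{2} + \frac{\sqrt{2}}{2} \gamma_{12}


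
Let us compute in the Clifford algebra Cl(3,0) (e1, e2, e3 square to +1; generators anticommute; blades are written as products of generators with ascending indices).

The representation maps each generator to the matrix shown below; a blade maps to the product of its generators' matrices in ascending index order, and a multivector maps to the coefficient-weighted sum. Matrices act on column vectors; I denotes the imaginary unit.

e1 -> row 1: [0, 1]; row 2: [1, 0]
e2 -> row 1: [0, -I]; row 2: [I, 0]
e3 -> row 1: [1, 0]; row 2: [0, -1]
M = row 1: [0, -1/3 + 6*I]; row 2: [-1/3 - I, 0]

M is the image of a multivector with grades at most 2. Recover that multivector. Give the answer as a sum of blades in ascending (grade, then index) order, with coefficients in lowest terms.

Method: 1, rho(e1), rho(e2), rho(e3) form a trace-orthogonal basis of the 2x2 complex matrices (tr(X Y) = 2 if X = Y, else 0), so M = m0*1 + m1*rho(e1) + m2*rho(e2) + m3*rho(e3) with m0 = tr(M)/2 = 0, m1 = tr(M rho(e1))/2 = -1/3 + 5*I/2, m2 = tr(M rho(e2))/2 = -7/2, m3 = tr(M rho(e3))/2 = 0.
Multiplying table entries, the bivector images are rho(e1 e2) = I*rho(e3), rho(e1 e3) = -I*rho(e2), rho(e2 e3) = I*rho(e1); with real blade coefficients the real parts of m0..m3 are the coefficients of 1, e1, e2, e3 and the imaginary parts give the bivectors (e2 e3: Im m1, e1 e3: -Im m2, e1 e2: Im m3).
Answer: -1/3*e1 - 7/2*e2 + 5/2*e2 e3


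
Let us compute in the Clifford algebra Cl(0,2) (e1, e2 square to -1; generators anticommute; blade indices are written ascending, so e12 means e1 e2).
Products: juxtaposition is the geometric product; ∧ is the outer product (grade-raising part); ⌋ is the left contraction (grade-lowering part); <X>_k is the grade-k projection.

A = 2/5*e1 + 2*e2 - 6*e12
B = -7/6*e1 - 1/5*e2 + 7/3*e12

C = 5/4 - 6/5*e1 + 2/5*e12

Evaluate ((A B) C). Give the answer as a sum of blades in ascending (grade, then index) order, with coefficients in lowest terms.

step 1: 223/15 + 52/15*e1 + 91/15*e2 + 169/75*e12
step 2: 10921/500 - 277/25*e1 + 5239/1500*e2 + 4813/300*e12
Answer: 10921/500 - 277/25*e1 + 5239/1500*e2 + 4813/300*e12


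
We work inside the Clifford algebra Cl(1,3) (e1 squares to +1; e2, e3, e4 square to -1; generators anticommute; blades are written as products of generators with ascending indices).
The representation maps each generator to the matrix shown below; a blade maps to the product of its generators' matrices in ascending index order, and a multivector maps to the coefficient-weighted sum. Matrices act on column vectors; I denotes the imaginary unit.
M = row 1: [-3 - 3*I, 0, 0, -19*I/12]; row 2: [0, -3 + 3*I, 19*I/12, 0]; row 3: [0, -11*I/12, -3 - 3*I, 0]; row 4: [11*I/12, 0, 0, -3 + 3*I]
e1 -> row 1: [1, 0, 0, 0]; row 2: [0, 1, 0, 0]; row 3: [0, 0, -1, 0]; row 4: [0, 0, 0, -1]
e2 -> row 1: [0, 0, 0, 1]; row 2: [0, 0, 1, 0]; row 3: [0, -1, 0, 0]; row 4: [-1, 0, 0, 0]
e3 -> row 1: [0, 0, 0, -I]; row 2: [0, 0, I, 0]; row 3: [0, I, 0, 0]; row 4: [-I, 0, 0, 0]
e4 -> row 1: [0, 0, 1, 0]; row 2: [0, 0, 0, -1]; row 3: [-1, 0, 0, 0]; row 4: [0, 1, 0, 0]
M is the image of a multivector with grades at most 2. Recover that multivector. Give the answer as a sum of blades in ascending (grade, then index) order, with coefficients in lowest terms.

Method: the blade images are trace-orthogonal — tr(rho(e_A) rho(e_B)^-1) = 4 if A = B and 0 otherwise — and rho(e_A)^-1 = (e_A)^2 * rho(e_A) with (e_A)^2 = +1 or -1, so the coefficient of e_A in the preimage is (e_A)^2 * tr(M rho(e_A))/4.
Nonzero projections over blades of grade <= 2: 1: (1)^2 = +1, tr(M 1) = -12, coefficient -3; e3: (e3)^2 = -1, tr(M rho(e3)) = -4/3, coefficient 1/3; e1 e3: (e1 e3)^2 = +1, tr(M rho(e1 e3)) = 5, coefficient 5/4; e2 e3: (e2 e3)^2 = -1, tr(M rho(e2 e3)) = -12, coefficient 3. Every other blade of grade <= 2 projects to 0.
Answer: -3 + 1/3*e3 + 5/4*e1 e3 + 3*e2 e3


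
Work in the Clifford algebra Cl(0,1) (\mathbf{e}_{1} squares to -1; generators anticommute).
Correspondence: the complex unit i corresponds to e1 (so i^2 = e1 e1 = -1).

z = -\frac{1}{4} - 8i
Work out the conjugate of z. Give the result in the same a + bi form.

In blades: z = -\frac{1}{4} - 8 e_{1}.
Conjugation here is Clifford conjugation: the scalar is fixed and the grade-1 and grade-2 blades all flip sign, giving -\frac{1}{4} + 8 e_{1}; translating back:
Answer: -\frac{1}{4} + 8i


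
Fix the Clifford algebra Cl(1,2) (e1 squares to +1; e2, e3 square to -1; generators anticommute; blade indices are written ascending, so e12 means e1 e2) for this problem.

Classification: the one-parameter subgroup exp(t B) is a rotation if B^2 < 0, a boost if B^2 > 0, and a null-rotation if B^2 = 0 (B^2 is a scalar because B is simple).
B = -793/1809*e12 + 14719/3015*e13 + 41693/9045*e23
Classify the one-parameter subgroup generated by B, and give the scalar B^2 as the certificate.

B^2 term by term: the squares give (-793/1809)^2*(e12)^2 + (14719/3015)^2*(e13)^2 + (41693/9045)^2*(e23)^2 = 628849/3272481*(+1) + 216648961/9090225*(+1) + 1738306249/81812025*(-1) = 25/9 (each basis 2-blade squares to minus the product of its generators' squares); cross terms between blades sharing an index anticommute and cancel. So B^2 = 25/9.
Answer: boost, certificate B^2 = 25/9. No conjugation can change B^2 = 25/9; the sign gives the class.


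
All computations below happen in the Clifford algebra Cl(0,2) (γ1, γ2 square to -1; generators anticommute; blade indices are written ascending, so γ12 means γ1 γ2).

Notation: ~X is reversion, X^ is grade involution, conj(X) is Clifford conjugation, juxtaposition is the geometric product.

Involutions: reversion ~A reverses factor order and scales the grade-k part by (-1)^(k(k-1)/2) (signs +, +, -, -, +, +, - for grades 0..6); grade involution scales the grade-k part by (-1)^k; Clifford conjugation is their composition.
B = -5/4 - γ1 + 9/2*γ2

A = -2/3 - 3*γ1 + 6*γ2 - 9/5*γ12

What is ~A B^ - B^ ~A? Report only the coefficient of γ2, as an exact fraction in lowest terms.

first term: 185/6 + 671/60*γ1 - 27/10*γ2 + 21/4*γ12
second term: 185/6 - 301/60*γ1 - 63/10*γ2 - 39/4*γ12
Answer: 18/5


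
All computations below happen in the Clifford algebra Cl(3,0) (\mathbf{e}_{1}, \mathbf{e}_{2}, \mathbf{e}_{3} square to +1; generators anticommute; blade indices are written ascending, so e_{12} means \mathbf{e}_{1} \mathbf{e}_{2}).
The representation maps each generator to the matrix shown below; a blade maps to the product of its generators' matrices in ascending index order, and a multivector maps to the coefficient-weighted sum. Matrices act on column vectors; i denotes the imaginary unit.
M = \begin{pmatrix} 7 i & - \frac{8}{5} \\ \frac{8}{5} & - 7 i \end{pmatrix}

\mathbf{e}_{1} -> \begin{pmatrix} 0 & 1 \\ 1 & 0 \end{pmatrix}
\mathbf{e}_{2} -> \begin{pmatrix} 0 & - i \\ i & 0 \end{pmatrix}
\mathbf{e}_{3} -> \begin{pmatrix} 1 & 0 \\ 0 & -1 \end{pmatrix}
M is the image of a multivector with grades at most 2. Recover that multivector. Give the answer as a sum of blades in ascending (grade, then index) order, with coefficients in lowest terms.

Method: 1, rho(e_{1}), rho(e_{2}), rho(e_{3}) form a trace-orthogonal basis of the 2x2 complex matrices (tr(X Y) = 2 if X = Y, else 0), so M = m0*1 + m1*rho(e_{1}) + m2*rho(e_{2}) + m3*rho(e_{3}) with m0 = tr(M)/2 = 0, m1 = tr(M rho(e_{1}))/2 = 0, m2 = tr(M rho(e_{2}))/2 = - \frac{8 i}{5}, m3 = tr(M rho(e_{3}))/2 = 7 i.
Multiplying table entries, the bivector images are rho(e_{12}) = i*rho(e_{3}), rho(e_{13}) = -i*rho(e_{2}), rho(e_{23}) = i*rho(e_{1}); with real blade coefficients the real parts of m0..m3 are the coefficients of 1, e_{1}, e_{2}, e_{3} and the imaginary parts give the bivectors (e_{23}: Im m1, e_{13}: -Im m2, e_{12}: Im m3).
Answer: 7 e_{12} + \frac{8}{5} e_{13}


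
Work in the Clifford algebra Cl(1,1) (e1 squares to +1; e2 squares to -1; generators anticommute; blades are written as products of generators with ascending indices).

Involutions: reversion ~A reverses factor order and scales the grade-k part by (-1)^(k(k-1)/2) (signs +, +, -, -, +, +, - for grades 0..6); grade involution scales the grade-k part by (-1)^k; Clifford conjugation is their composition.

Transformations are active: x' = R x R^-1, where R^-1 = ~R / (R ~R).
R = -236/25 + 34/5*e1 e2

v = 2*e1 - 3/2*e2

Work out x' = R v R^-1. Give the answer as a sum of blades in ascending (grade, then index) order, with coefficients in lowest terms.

~R = -236/25 - 34/5*e1 e2, and R ~R = 26796/625, so R^-1 = ~R / (26796/625).
R v = -217/25*e1 + 14/25*e2
Answer: 1744/957*e1 + 2399/1914*e2


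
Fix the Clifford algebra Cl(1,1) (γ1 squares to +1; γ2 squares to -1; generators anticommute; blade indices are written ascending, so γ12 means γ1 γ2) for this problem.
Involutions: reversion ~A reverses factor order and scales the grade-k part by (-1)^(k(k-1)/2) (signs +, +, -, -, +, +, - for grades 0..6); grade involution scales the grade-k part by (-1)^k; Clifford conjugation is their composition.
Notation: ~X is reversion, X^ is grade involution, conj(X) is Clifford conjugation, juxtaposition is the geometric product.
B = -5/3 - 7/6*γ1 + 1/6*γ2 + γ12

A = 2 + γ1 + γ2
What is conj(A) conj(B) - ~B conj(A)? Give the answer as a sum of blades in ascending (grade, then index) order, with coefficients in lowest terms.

first term: -14/3 + 5*γ1 + 7/3*γ2 - 2/3*γ12
second term: -2 - 5/3*γ1 + γ2 - 2/3*γ12
Answer: -8/3 + 20/3*γ1 + 4/3*γ2


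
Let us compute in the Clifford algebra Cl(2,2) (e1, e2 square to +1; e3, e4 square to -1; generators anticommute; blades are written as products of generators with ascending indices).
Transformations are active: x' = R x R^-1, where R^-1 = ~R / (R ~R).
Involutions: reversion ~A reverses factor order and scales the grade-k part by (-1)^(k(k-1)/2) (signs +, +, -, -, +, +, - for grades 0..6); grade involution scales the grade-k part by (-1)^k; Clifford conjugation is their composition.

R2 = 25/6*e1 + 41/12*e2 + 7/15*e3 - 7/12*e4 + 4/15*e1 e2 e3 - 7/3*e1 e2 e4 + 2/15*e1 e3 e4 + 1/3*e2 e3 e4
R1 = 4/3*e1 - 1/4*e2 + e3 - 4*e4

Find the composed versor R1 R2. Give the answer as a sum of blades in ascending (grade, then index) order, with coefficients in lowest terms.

Distribute over the terms of R1 (each basis-blade product reordered to ascending indices, repeated generators contracted through their squares):
(4/3*e1) R2 = 50/9 + 41/9*e1 e2 + 28/45*e1 e3 - 7/9*e1 e4 + 16/45*e2 e3 - 28/9*e2 e4 + 8/45*e3 e4 + 4/9*e1 e2 e3 e4
(-1/4*e2) R2 = -41/48 + 25/24*e1 e2 + 1/15*e1 e3 - 7/12*e1 e4 - 7/60*e2 e3 + 7/48*e2 e4 - 1/12*e3 e4 + 1/30*e1 e2 e3 e4
(e3) R2 = -7/15 - 4/15*e1 e2 - 25/6*e1 e3 + 2/15*e1 e4 - 41/12*e2 e3 + 1/3*e2 e4 - 7/12*e3 e4 - 7/3*e1 e2 e3 e4
(-4*e4) R2 = -7/3 - 28/3*e1 e2 + 8/15*e1 e3 + 50/3*e1 e4 + 4/3*e2 e3 + 41/3*e2 e4 + 28/15*e3 e4 + 16/15*e1 e2 e3 e4
Summing the partial products and collecting blades:
Answer: 1369/720 - 1441/360*e1 e2 - 53/18*e1 e3 + 2779/180*e1 e4 - 83/45*e2 e3 + 1589/144*e2 e4 + 62/45*e3 e4 - 71/90*e1 e2 e3 e4


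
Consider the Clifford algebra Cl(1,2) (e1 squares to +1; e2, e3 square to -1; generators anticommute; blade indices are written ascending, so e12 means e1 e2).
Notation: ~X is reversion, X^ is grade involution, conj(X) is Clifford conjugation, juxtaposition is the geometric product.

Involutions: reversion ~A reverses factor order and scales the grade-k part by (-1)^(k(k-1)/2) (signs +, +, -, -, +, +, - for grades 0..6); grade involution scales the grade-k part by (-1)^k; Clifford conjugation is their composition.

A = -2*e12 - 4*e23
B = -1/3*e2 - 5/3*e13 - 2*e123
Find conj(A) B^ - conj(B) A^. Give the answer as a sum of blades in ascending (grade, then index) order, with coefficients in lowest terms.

first term: -26/3*e1 + 16/3*e3 + 20/3*e12 + 10/3*e23
second term: -26/3*e1 + 16/3*e3 - 20/3*e12 - 10/3*e23
Answer: 40/3*e12 + 20/3*e23


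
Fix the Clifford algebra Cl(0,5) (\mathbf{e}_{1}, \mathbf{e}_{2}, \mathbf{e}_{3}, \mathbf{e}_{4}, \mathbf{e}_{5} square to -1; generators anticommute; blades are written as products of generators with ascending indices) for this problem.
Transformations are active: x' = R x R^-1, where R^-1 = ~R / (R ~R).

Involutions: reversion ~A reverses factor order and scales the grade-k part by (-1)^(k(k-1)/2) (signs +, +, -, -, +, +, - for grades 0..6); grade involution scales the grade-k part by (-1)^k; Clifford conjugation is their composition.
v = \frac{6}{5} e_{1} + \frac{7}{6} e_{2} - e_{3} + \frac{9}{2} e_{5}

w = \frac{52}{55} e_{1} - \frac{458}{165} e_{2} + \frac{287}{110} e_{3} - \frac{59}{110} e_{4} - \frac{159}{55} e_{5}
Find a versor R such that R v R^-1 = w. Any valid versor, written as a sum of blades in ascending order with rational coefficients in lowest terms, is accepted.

Equal squares first: v^2 = w^2 = -\frac{10823}{450}. Then v + w = \frac{118}{55} e_{1} - \frac{177}{110} e_{2} + \frac{177}{110} e_{3} - \frac{59}{110} e_{4} + \frac{177}{110} e_{5} is a versor taking v to w, provided it is invertible.
Answer: \frac{118}{55} e_{1} - \frac{177}{110} e_{2} + \frac{177}{110} e_{3} - \frac{59}{110} e_{4} + \frac{177}{110} e_{5}


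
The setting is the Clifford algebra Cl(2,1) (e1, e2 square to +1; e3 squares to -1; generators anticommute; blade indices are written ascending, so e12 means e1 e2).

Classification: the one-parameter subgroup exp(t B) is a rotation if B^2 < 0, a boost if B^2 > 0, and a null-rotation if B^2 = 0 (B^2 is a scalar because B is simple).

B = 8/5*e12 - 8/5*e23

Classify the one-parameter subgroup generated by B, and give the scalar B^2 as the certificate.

B^2 term by term: the squares give (8/5)^2*(e12)^2 + (-8/5)^2*(e23)^2 = 64/25*(-1) + 64/25*(+1) = 0 (each basis 2-blade squares to minus the product of its generators' squares); cross terms between blades sharing an index anticommute and cancel. So B^2 = 0.
Answer: null-rotation, certificate B^2 = 0. Certificate logic: 0 is a conjugation-invariant scalar, so its sign fixes rotation versus boost versus null-rotation outright.


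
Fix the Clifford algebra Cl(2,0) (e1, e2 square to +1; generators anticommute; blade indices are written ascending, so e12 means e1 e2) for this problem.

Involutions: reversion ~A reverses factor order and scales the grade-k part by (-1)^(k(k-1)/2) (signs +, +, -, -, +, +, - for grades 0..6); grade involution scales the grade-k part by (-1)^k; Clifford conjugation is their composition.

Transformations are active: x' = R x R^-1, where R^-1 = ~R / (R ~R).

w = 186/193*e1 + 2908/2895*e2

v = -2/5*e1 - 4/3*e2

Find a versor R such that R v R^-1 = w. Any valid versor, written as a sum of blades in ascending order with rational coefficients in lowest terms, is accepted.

A norm check does it: q(v) = q(w) = 436/225, hence R = v + w = 544/965*e1 - 952/2895*e2 realises the map — parallel part kept, (v - w)/2 negated, v carried to w.
Answer: 544/965*e1 - 952/2895*e2


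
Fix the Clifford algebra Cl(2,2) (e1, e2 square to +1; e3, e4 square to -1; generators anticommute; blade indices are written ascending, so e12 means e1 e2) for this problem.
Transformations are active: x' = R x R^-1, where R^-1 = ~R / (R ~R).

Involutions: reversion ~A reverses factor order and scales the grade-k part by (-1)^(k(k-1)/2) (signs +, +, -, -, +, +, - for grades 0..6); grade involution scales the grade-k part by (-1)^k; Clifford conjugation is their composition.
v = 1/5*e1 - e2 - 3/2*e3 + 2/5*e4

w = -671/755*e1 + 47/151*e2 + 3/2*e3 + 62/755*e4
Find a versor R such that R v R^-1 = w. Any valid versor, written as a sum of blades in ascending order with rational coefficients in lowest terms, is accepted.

Here q(v) = q(w) = -137/100; the classical choice R = v + w = -104/151*e1 - 104/151*e2 + 364/755*e4 then realises v -> w under the sandwich.
Answer: -104/151*e1 - 104/151*e2 + 364/755*e4


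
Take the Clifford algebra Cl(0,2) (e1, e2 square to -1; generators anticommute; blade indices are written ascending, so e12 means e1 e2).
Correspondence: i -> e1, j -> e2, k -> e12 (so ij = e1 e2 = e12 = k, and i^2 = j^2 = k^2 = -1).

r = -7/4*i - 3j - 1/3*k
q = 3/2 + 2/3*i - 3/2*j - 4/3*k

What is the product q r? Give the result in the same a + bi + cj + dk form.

In blades: q = 3/2 + 2/3*e1 - 3/2*e2 - 4/3*e12, r = -7/4*e1 - 3*e2 - 1/3*e12.
Distribute q over r term by term (generator squares from the signature, products reordered to ascending indices): (3/2)*r = -21/8*e1 - 9/2*e2 - 1/2*e12; (2/3*e1)*r = 7/6 + 2/9*e2 - 2*e12; (-3/2*e2)*r = -9/2 + 1/2*e1 - 21/8*e12; (-4/3*e12)*r = -4/9 - 4*e1 + 7/3*e2.
Sum: -34/9 - 49/8*e1 - 35/18*e2 - 41/8*e12; translating back through the correspondence:
Answer: -34/9 - 49/8*i - 35/18*j - 41/8*k


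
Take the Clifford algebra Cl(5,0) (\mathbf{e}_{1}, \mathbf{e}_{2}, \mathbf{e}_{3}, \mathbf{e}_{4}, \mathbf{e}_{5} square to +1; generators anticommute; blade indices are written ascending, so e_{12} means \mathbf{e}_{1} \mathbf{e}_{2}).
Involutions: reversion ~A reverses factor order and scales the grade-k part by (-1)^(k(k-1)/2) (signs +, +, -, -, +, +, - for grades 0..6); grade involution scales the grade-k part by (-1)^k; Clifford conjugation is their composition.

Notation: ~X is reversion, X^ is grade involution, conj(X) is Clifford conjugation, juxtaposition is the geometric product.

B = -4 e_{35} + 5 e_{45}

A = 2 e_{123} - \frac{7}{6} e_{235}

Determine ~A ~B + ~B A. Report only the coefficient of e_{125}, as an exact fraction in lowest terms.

first term: -\frac{14}{3} e_{2} - 8 e_{125} + \frac{35}{6} e_{234} + 10 e_{12345}
second term: \frac{14}{3} e_{2} - 8 e_{125} + \frac{35}{6} e_{234} - 10 e_{12345}
Answer: -16


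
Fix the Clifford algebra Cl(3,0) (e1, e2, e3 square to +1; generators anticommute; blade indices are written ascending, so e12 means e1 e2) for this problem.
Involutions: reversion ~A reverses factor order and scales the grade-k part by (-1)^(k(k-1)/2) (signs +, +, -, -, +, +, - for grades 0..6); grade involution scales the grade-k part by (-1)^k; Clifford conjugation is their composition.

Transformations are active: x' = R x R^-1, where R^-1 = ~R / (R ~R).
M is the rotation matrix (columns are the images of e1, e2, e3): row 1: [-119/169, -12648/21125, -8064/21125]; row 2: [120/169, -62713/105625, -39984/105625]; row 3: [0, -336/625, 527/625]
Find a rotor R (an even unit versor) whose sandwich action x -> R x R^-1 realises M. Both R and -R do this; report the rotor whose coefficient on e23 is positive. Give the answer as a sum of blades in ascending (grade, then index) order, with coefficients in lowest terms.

Method: write R = a + b12*e12 + b13*e13 + b23*e23 with a^2 + b12^2 + b13^2 + b23^2 = 1 (so R^-1 = ~R). Expanding the columns R e_j ~R gives tr M = 4a^2 - 1 and, from the antisymmetric part, M21 - M12 = -4a*b12, M13 - M31 = 4a*b13, M32 - M23 = -4a*b23.
Here tr M = -1921/4225, so a^2 = (1 + tr M)/4 = 576/4225 and a = ±24/65. Taking a = 24/65: M21 - M12 = 27648/21125, M13 - M31 = -8064/21125, M32 - M23 = -672/4225, giving b12 = -288/325, b13 = -84/325, b23 = 7/65, i.e. R = 24/65 - 288/325*e12 - 84/325*e13 + 7/65*e23.
Its e23 coefficient is already positive.
Answer: 24/65 - 288/325*e12 - 84/325*e13 + 7/65*e23. Uniqueness: Spin(3) -> SO(3) maps R and -R to the same rotation of trace -1921/4225; fixing the sign of the e23 coefficient removes the ambiguity.


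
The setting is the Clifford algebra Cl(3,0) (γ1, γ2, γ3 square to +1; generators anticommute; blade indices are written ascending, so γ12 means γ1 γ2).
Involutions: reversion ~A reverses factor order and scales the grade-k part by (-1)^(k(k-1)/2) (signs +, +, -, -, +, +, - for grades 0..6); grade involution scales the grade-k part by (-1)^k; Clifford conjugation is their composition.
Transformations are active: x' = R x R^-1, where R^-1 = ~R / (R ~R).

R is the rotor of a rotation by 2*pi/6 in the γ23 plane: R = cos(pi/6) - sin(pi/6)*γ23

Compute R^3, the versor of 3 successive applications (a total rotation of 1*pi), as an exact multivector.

The rotor phase is half the rotation angle and phases add under composition, so 3 steps in the γ23 plane accumulate phase 3*(pi/6) = pi/2: R^3 = cos(pi/2) - sin(pi/2)*γ23.
cos(pi/2) = 0 and sin(pi/2) = 1, so R^3 = -γ23. The net rotation is 1*pi; the rotor keeps the half-angle phase exactly.
Answer: -γ23


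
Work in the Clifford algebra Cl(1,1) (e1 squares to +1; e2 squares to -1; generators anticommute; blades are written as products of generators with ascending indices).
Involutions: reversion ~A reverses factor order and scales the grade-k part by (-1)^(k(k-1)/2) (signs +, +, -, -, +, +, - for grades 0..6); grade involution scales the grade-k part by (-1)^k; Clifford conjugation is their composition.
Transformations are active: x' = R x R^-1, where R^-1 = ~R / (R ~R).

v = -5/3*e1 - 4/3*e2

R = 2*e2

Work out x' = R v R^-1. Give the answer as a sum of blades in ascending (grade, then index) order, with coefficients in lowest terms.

~R = 2*e2, and R ~R = -4, so R^-1 = ~R / (-4).
R v = 8/3 + 10/3*e1 e2
Answer: 5/3*e1 - 4/3*e2


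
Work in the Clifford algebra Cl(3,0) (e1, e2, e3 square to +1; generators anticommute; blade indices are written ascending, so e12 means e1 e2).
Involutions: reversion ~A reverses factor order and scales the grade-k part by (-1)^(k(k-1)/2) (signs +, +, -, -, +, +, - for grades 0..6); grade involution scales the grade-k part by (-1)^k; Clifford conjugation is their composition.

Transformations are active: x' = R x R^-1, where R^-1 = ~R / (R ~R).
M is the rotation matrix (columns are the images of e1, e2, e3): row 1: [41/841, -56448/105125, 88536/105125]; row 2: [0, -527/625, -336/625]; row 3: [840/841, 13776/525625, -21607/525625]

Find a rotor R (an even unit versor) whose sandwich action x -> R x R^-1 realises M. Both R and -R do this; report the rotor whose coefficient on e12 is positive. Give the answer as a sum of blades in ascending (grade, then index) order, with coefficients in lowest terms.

Method: write R = a + b12*e12 + b13*e13 + b23*e23 with a^2 + b12^2 + b13^2 + b23^2 = 1 (so R^-1 = ~R). Expanding the columns R e_j ~R gives tr M = 4a^2 - 1 and, from the antisymmetric part, M21 - M12 = -4a*b12, M13 - M31 = 4a*b13, M32 - M23 = -4a*b23.
Here tr M = -439189/525625, so a^2 = (1 + tr M)/4 = 21609/525625 and a = ±147/725. Taking a = 147/725: M21 - M12 = 56448/105125, M13 - M31 = -16464/105125, M32 - M23 = 296352/525625, giving b12 = -96/145, b13 = -28/145, b23 = -504/725, i.e. R = 147/725 - 96/145*e12 - 28/145*e13 - 504/725*e23.
Its e12 coefficient is negative, so report the other preimage -R.
Answer: -147/725 + 96/145*e12 + 28/145*e13 + 504/725*e23. Sheet selection: the two-to-one cover makes ±R indistinguishable at the matrix level (trace -439189/525625), so uniqueness comes from the required sign on e12.


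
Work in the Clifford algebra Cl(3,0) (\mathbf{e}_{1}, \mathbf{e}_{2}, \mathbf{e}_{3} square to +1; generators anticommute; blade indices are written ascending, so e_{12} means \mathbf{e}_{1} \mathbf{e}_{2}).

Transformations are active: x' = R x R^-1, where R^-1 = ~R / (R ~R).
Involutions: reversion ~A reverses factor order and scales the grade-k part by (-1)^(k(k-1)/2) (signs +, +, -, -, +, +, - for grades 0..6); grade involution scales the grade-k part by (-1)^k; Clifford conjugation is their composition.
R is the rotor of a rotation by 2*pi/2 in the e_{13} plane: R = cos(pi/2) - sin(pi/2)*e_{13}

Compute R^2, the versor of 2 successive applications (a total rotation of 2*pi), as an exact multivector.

The rotor phase is half the rotation angle and phases add under composition, so 2 steps in the e_{13} plane accumulate phase 2*(pi/2) = \pi: R^2 = cos(\pi) - sin(\pi)*e_{13}.
cos(\pi) = -1 and sin(\pi) = 0, so R^2 = -1. The total rotation 2*pi is 1 full turn, so every vector returns to itself, yet the rotor is -1, on the OTHER sheet of the double cover (an odd number of 2*pi turns).
Answer: -1


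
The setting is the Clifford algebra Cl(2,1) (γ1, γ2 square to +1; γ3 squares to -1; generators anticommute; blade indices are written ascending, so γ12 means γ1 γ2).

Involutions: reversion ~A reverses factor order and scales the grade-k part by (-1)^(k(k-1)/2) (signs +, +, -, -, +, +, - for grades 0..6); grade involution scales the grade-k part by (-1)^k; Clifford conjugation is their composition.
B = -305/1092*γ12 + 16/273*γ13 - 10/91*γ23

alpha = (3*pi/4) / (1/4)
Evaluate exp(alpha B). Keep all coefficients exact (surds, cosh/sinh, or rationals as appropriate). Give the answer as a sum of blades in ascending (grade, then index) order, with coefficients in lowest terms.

B^2 term by term: the squares give (-305/1092)^2*(γ12)^2 + (16/273)^2*(γ13)^2 + (-10/91)^2*(γ23)^2 = 93025/1192464*(-1) + 256/74529*(+1) + 100/8281*(+1) = -1/16 (each basis 2-blade squares to minus the product of its generators' squares); cross terms between blades sharing an index anticommute and cancel. So B^2 = -1/16.
B^2 = -1/16 — the negative square puts this in the circular regime; l = 1/4, alpha*l = 3*pi/4, so exp(alpha B) = cos(3*pi/4) + (sin(3*pi/4)/(1/4))*B = -sqrt(2)/2 + (2*sqrt(2))*B.
Answer: -sqrt(2)/2 - 305*sqrt(2)/546*γ12 + 32*sqrt(2)/273*γ13 - 20*sqrt(2)/91*γ23


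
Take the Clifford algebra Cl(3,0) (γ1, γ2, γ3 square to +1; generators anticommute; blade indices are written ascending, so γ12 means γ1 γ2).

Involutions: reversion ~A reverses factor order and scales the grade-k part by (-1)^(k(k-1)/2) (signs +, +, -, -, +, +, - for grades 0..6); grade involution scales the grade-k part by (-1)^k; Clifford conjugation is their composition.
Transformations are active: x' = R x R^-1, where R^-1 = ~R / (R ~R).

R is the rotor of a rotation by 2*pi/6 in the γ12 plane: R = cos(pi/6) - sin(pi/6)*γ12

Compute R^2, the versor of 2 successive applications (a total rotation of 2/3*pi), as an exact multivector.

Rotor phase runs at HALF the rotation angle; powers of one rotor simply add phase, so after 2 steps in γ12 the phase is 2*pi/6 = pi/3 and R^2 = cos(pi/3) - sin(pi/3)*γ12.
cos(pi/3) = 1/2 and sin(pi/3) = sqrt(3)/2, so R^2 = 1/2 - sqrt(3)/2*γ12. The net rotation is 2/3*pi; the rotor keeps the half-angle phase exactly.
Answer: 1/2 - sqrt(3)/2*γ12


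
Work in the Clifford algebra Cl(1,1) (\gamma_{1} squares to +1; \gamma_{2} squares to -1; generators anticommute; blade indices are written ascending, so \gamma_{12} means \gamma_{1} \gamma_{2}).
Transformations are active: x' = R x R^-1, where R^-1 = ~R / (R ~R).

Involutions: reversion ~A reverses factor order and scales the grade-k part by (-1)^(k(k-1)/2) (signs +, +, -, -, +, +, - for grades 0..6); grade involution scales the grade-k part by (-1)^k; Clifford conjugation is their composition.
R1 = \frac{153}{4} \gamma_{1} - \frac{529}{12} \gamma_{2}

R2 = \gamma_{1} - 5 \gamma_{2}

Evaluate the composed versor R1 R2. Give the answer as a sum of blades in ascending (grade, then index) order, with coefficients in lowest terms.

Distribute over the terms of R1 (each basis-blade product reordered to ascending indices, repeated generators contracted through their squares):
(\frac{153}{4} \gamma_{1}) R2 = \frac{153}{4} - \frac{765}{4} \gamma_{12}
(-\frac{529}{12} \gamma_{2}) R2 = -\frac{2645}{12} + \frac{529}{12} \gamma_{12}
Summing the partial products and collecting blades:
Answer: -\frac{1093}{6} - \frac{883}{6} \gamma_{12}


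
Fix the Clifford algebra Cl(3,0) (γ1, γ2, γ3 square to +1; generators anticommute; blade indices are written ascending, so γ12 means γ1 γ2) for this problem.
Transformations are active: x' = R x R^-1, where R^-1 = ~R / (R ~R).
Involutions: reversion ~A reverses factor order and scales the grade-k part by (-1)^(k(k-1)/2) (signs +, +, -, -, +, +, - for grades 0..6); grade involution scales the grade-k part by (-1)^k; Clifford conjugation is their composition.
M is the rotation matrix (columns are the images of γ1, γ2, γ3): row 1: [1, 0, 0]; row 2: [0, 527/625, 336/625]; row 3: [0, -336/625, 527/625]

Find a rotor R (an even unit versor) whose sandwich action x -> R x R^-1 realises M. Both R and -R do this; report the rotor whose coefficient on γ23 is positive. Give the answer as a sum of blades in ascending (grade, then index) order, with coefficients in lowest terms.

Method: write R = a + b12*γ12 + b13*γ13 + b23*γ23 with a^2 + b12^2 + b13^2 + b23^2 = 1 (so R^-1 = ~R). Expanding the columns R e_j ~R gives tr M = 4a^2 - 1 and, from the antisymmetric part, M21 - M12 = -4a*b12, M13 - M31 = 4a*b13, M32 - M23 = -4a*b23.
Here tr M = 1679/625, so a^2 = (1 + tr M)/4 = 576/625 and a = ±24/25. Taking a = 24/25: M21 - M12 = 0, M13 - M31 = 0, M32 - M23 = -672/625, giving b12 = 0, b13 = 0, b23 = 7/25, i.e. R = 24/25 + 7/25*γ23.
Its γ23 coefficient is already positive.
Answer: 24/25 + 7/25*γ23. Key observation: the double cover Spin(3) -> SO(3) sends R and -R to the same matrix (trace 1679/625 here), so the stated sign of the γ23 coefficient is what selects one sheet.


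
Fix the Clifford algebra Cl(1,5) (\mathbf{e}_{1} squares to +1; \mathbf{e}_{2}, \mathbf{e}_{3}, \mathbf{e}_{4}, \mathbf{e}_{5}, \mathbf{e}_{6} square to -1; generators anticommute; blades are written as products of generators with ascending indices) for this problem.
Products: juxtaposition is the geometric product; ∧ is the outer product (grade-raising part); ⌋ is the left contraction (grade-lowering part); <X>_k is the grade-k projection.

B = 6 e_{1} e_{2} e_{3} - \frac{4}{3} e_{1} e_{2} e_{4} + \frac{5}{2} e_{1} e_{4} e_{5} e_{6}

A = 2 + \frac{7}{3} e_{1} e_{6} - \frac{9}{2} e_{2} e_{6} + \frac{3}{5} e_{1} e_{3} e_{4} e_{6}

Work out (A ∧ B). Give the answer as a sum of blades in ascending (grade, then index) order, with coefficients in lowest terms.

step 1: 12 e_{1} e_{2} e_{3} - \frac{8}{3} e_{1} e_{2} e_{4} + 5 e_{1} e_{4} e_{5} e_{6}
Answer: 12 e_{1} e_{2} e_{3} - \frac{8}{3} e_{1} e_{2} e_{4} + 5 e_{1} e_{4} e_{5} e_{6}


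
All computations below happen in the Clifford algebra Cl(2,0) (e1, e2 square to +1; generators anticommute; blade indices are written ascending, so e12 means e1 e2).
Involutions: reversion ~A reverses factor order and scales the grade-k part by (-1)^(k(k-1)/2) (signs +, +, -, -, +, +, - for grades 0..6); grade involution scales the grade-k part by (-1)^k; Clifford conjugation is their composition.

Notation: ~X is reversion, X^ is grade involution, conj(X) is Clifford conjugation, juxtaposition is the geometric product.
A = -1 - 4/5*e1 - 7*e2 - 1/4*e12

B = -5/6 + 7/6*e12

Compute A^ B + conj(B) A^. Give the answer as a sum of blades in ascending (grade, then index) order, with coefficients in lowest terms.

first term: 9/8 - 53/6*e1 - 49/10*e2 - 23/24*e12
second term: 13/24 - 53/6*e1 - 49/10*e2 + 11/8*e12
Answer: 5/3 - 53/3*e1 - 49/5*e2 + 5/12*e12


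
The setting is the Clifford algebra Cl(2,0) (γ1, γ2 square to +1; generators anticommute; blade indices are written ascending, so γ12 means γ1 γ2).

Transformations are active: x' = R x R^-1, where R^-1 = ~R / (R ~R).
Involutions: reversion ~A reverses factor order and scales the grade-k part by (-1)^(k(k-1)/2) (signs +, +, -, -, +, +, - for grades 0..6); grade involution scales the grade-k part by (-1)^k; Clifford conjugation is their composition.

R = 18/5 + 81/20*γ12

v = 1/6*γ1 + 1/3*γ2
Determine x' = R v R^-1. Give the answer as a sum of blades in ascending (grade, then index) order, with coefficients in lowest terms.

~R = 18/5 - 81/20*γ12, and R ~R = 2349/80, so R^-1 = ~R / (2349/80).
R v = 39/20*γ1 + 21/40*γ2
Answer: 271/870*γ1 - 89/435*γ2


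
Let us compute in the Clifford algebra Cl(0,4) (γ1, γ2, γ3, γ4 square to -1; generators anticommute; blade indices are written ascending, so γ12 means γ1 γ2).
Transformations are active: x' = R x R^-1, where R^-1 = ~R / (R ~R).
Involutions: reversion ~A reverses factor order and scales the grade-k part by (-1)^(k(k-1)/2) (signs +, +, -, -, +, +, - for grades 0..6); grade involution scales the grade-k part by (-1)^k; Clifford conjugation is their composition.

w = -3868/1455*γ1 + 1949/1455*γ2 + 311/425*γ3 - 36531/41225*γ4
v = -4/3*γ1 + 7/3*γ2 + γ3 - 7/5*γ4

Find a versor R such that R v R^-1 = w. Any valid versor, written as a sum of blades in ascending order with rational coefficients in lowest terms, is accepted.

Why this works: both vectors square to -2291/225, so q(v) = q(w) and R = v + w = -1936/485*γ1 + 5344/1455*γ2 + 736/425*γ3 - 94246/41225*γ4 carries v to w — its own direction survives, the complement (v - w)/2 flips.
Answer: -1936/485*γ1 + 5344/1455*γ2 + 736/425*γ3 - 94246/41225*γ4


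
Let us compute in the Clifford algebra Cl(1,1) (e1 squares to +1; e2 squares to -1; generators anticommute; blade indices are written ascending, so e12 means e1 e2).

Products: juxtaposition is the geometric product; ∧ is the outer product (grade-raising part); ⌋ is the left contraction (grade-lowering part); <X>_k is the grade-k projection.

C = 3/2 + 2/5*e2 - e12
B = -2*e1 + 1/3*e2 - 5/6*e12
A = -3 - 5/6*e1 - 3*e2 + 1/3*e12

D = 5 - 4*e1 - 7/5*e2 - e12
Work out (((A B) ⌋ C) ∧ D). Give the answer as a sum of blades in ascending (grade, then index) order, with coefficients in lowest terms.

step 1: 43/18 + 151/18*e1 + 13/36*e2 - 34/9*e12
step 2: 433/60 - 13/36*e1 - 223/30*e2 - 43/18*e12
step 3: 433/12 - 5521/180*e1 - 4727/100*e2 - 871/18*e12
Answer: 433/12 - 5521/180*e1 - 4727/100*e2 - 871/18*e12


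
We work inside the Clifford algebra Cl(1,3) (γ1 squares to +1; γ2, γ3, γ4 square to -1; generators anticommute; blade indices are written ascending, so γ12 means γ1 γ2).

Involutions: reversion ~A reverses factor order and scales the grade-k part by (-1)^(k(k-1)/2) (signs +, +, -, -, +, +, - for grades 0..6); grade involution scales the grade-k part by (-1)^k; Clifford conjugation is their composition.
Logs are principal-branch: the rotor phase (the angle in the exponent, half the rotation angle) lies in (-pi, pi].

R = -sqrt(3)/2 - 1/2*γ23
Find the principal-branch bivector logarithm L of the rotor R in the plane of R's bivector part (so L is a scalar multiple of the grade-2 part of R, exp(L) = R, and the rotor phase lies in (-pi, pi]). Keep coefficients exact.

The scalar part of R is -sqrt(3)/2, which fixes the principal-branch rotor phase; the unit plane is then the bivector part divided by the sine of that phase, and L is that plane scaled by the phase.
Concretely: cos(phase) = -sqrt(3)/2 gives phase = ±5*pi/6, and since phase/sin(phase) is even the sign is immaterial: L = (phase/sin(phase)) * <R>_2 = (5*pi/3) * <R>_2.
Answer: -5*pi/6*γ23


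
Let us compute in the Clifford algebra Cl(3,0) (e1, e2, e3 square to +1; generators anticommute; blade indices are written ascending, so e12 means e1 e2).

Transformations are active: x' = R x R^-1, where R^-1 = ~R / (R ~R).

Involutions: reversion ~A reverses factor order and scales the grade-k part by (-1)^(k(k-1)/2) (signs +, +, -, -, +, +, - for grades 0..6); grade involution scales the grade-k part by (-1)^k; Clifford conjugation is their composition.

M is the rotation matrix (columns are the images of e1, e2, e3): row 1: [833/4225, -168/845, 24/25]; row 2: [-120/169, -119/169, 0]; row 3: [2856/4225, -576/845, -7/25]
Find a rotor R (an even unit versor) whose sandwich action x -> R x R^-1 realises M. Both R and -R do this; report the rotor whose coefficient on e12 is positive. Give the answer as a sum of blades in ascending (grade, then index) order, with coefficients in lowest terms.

Method: write R = a + b12*e12 + b13*e13 + b23*e23 with a^2 + b12^2 + b13^2 + b23^2 = 1 (so R^-1 = ~R). Expanding the columns R e_j ~R gives tr M = 4a^2 - 1 and, from the antisymmetric part, M21 - M12 = -4a*b12, M13 - M31 = 4a*b13, M32 - M23 = -4a*b23.
Here tr M = -133/169, so a^2 = (1 + tr M)/4 = 9/169 and a = ±3/13. Taking a = 3/13: M21 - M12 = -432/845, M13 - M31 = 48/169, M32 - M23 = -576/845, giving b12 = 36/65, b13 = 4/13, b23 = 48/65, i.e. R = 3/13 + 36/65*e12 + 4/13*e13 + 48/65*e23.
Its e12 coefficient is already positive.
Answer: 3/13 + 36/65*e12 + 4/13*e13 + 48/65*e23. Sheet selection: the two-to-one cover makes ±R indistinguishable at the matrix level (trace -133/169), so uniqueness comes from the required sign on e12.


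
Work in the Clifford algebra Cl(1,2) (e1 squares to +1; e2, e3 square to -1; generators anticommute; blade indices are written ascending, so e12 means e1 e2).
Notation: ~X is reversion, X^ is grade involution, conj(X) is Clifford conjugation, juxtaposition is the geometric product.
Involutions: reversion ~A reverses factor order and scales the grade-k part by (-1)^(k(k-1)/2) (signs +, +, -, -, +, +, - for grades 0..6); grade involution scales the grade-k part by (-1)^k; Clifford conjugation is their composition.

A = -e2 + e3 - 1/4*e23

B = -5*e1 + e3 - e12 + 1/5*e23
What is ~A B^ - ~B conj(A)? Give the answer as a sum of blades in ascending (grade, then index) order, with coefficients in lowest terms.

first term: 19/20 + e1 + 9/20*e2 + 1/5*e3 + 5*e12 - 21/4*e13 + e23 + 1/4*e123
second term: 21/20 - e1 + 1/20*e2 - 1/5*e3 - 5*e12 + 19/4*e13 - e23 - 9/4*e123
Answer: -1/10 + 2*e1 + 2/5*e2 + 2/5*e3 + 10*e12 - 10*e13 + 2*e23 + 5/2*e123


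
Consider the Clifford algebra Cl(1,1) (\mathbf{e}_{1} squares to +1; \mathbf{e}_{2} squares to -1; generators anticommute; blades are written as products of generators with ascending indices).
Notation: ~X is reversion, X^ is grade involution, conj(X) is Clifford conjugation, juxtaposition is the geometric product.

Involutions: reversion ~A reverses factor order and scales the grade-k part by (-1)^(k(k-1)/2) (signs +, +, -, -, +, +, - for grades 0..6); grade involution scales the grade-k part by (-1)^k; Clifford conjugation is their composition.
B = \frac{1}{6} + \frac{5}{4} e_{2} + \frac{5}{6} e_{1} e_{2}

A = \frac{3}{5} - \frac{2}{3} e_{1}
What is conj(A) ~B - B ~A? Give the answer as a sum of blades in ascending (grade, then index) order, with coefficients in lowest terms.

first term: \frac{1}{10} + \frac{1}{9} e_{1} + \frac{7}{36} e_{2} + \frac{1}{3} e_{1} e_{2}
second term: \frac{1}{10} - \frac{1}{9} e_{1} + \frac{47}{36} e_{2} + \frac{4}{3} e_{1} e_{2}
Answer: \frac{2}{9} e_{1} - \frac{10}{9} e_{2} - e_{1} e_{2}


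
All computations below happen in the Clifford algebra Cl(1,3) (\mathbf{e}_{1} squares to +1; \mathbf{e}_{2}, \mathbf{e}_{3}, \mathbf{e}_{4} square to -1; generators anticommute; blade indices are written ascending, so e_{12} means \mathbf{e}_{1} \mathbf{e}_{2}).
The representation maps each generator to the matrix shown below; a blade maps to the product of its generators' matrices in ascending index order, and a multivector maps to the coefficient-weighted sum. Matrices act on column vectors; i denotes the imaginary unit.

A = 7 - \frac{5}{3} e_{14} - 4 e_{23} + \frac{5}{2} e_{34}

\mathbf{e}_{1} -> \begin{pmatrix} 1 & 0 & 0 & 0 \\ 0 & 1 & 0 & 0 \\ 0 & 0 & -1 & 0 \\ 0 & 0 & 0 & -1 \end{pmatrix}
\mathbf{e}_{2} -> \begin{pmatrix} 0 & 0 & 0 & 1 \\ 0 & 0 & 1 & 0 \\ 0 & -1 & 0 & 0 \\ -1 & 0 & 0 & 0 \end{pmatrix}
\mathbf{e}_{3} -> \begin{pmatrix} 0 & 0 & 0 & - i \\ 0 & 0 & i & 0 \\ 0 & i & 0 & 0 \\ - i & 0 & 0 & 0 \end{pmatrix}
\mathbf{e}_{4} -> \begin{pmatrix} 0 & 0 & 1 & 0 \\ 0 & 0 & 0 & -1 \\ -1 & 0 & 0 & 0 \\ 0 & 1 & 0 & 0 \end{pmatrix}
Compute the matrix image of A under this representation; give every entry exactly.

Bivector images (products of the table entries): rho(e_{14}) = rho(\mathbf{e}_{1})rho(\mathbf{e}_{4}) = \begin{pmatrix} 0 & 0 & 1 & 0 \\ 0 & 0 & 0 & -1 \\ 1 & 0 & 0 & 0 \\ 0 & -1 & 0 & 0 \end{pmatrix}; rho(e_{23}) = rho(\mathbf{e}_{2})rho(\mathbf{e}_{3}) = \begin{pmatrix} - i & 0 & 0 & 0 \\ 0 & i & 0 & 0 \\ 0 & 0 & - i & 0 \\ 0 & 0 & 0 & i \end{pmatrix}; rho(e_{34}) = rho(\mathbf{e}_{3})rho(\mathbf{e}_{4}) = \begin{pmatrix} 0 & - i & 0 & 0 \\ - i & 0 & 0 & 0 \\ 0 & 0 & 0 & - i \\ 0 & 0 & - i & 0 \end{pmatrix}.
M = (7)*1 + (-\frac{5}{3})*rho(e_{14}) + (-4)*rho(e_{23}) + (\frac{5}{2})*rho(e_{34}), summed entrywise (1 is the identity matrix):
Answer: \begin{pmatrix} 7 + 4 i & - \frac{5 i}{2} & - \frac{5}{3} & 0 \\ - \frac{5 i}{2} & 7 - 4 i & 0 & \frac{5}{3} \\ - \frac{5}{3} & 0 & 7 + 4 i & - \frac{5 i}{2} \\ 0 & \frac{5}{3} & - \frac{5 i}{2} & 7 - 4 i \end{pmatrix}
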